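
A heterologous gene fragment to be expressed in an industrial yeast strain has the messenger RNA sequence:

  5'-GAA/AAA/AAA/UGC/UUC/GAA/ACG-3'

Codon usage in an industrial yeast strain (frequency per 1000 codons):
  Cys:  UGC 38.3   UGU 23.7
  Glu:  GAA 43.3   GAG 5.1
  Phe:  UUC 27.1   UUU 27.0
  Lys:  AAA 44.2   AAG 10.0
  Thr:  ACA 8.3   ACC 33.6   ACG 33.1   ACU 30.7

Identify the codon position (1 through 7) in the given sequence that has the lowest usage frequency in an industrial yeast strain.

Codon 1 GAA (Glu): 43.3 per 1000.
Codon 2 AAA (Lys): 44.2 per 1000.
Codon 3 AAA (Lys): 44.2 per 1000.
Codon 4 UGC (Cys): 38.3 per 1000.
Codon 5 UUC (Phe): 27.1 per 1000.
Codon 6 GAA (Glu): 43.3 per 1000.
Codon 7 ACG (Thr): 33.1 per 1000.
Lowest frequency is 27.1 at codon 5.

5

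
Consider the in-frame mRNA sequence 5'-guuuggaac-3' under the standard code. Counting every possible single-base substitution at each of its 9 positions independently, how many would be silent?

Codon 1 (GUU, Val): 3 synonymous substitutions.
Codon 2 (UGG, Trp): 0 synonymous substitutions.
Codon 3 (AAC, Asn): 1 synonymous substitution.
Total: 3 + 0 + 1 = 4.

4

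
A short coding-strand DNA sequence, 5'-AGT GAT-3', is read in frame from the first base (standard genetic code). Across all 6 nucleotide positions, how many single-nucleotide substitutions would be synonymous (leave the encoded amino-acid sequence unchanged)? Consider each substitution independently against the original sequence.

2

Codon 1 (AGT, Ser): 1 synonymous substitution.
Codon 2 (GAT, Asp): 1 synonymous substitution.
Total: 1 + 1 = 2.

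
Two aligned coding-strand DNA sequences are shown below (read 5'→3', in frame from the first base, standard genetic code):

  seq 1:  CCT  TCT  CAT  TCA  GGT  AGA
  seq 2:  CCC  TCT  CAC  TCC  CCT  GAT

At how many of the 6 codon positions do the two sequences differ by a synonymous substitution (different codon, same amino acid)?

Codon 1: CCT Pro / CCC Pro — synonymous.
Codon 2: TCT Ser / TCT Ser — identical.
Codon 3: CAT His / CAC His — synonymous.
Codon 4: TCA Ser / TCC Ser — synonymous.
Codon 5: GGT Gly / CCT Pro — nonsynonymous.
Codon 6: AGA Arg / GAT Asp — nonsynonymous.
Synonymous differences: 3.

3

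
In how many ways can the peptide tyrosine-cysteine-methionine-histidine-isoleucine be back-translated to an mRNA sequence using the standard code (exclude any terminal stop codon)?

24

Tyr: 2 codons.
Cys: 2 codons.
Met: 1 codon.
His: 2 codons.
Ile: 3 codons.
2 × 2 × 1 × 2 × 3 = 24.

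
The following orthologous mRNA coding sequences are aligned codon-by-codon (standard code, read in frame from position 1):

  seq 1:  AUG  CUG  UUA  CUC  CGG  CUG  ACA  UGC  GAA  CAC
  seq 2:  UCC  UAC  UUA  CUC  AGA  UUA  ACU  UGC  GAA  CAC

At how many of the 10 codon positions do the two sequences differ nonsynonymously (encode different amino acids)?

Codon 1: AUG Met / UCC Ser — nonsynonymous.
Codon 2: CUG Leu / UAC Tyr — nonsynonymous.
Codon 3: UUA Leu / UUA Leu — identical.
Codon 4: CUC Leu / CUC Leu — identical.
Codon 5: CGG Arg / AGA Arg — synonymous.
Codon 6: CUG Leu / UUA Leu — synonymous.
Codon 7: ACA Thr / ACU Thr — synonymous.
Codon 8: UGC Cys / UGC Cys — identical.
Codon 9: GAA Glu / GAA Glu — identical.
Codon 10: CAC His / CAC His — identical.
Nonsynonymous differences: 2.

2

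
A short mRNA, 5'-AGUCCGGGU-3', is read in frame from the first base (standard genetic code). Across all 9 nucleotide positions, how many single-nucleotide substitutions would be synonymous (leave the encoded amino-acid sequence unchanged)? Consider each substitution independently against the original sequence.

Codon 1 (AGU, Ser): 1 synonymous substitution.
Codon 2 (CCG, Pro): 3 synonymous substitutions.
Codon 3 (GGU, Gly): 3 synonymous substitutions.
Total: 1 + 3 + 3 = 7.

7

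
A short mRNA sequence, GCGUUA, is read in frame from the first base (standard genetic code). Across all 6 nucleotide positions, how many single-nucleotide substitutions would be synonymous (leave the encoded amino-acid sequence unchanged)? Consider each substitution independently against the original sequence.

5

Codon 1 (GCG, Ala): 3 synonymous substitutions.
Codon 2 (UUA, Leu): 2 synonymous substitutions.
Total: 3 + 2 = 5.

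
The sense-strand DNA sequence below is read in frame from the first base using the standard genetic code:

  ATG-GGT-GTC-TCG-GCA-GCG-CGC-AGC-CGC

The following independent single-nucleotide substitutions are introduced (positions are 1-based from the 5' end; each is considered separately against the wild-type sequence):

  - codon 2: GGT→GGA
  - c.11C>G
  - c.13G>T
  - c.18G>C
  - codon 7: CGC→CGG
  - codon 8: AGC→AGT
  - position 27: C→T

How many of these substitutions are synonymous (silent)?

Codon 2: GGT (Gly) → GGA (Gly) — synonymous.
Codon 4: TCG (Ser) → TGG (Trp) — missense.
Codon 5: GCA (Ala) → TCA (Ser) — missense.
Codon 6: GCG (Ala) → GCC (Ala) — synonymous.
Codon 7: CGC (Arg) → CGG (Arg) — synonymous.
Codon 8: AGC (Ser) → AGT (Ser) — synonymous.
Codon 9: CGC (Arg) → CGT (Arg) — synonymous.
Synonymous: 5 of 7.

5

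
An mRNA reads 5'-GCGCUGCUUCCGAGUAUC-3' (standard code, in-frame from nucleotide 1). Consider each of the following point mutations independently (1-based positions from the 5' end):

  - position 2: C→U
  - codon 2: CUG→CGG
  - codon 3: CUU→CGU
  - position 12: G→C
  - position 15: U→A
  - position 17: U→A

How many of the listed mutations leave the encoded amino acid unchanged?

1

Codon 1: GCG (Ala) → GUG (Val) — missense.
Codon 2: CUG (Leu) → CGG (Arg) — missense.
Codon 3: CUU (Leu) → CGU (Arg) — missense.
Codon 4: CCG (Pro) → CCC (Pro) — synonymous.
Codon 5: AGU (Ser) → AGA (Arg) — missense.
Codon 6: AUC (Ile) → AAC (Asn) — missense.
Synonymous: 1 of 6.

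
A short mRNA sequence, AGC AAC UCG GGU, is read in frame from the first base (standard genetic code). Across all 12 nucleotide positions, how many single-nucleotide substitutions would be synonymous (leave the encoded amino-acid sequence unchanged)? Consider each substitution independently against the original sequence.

Codon 1 (AGC, Ser): 1 synonymous substitution.
Codon 2 (AAC, Asn): 1 synonymous substitution.
Codon 3 (UCG, Ser): 3 synonymous substitutions.
Codon 4 (GGU, Gly): 3 synonymous substitutions.
Total: 1 + 1 + 3 + 3 = 8.

8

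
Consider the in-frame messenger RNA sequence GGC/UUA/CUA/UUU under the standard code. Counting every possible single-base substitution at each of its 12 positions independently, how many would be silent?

Codon 1 (GGC, Gly): 3 synonymous substitutions.
Codon 2 (UUA, Leu): 2 synonymous substitutions.
Codon 3 (CUA, Leu): 4 synonymous substitutions.
Codon 4 (UUU, Phe): 1 synonymous substitution.
Total: 3 + 2 + 4 + 1 = 10.

10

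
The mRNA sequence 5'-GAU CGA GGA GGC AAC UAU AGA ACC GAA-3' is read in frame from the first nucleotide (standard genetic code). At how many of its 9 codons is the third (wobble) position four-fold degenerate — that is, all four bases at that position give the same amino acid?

Codon 1 GAU (Asp): third position 2-fold.
Codon 2 CGA (Arg): third position 4-fold.
Codon 3 GGA (Gly): third position 4-fold.
Codon 4 GGC (Gly): third position 4-fold.
Codon 5 AAC (Asn): third position 2-fold.
Codon 6 UAU (Tyr): third position 2-fold.
Codon 7 AGA (Arg): third position 2-fold.
Codon 8 ACC (Thr): third position 4-fold.
Codon 9 GAA (Glu): third position 2-fold.
Four-fold degenerate third positions: 4.

4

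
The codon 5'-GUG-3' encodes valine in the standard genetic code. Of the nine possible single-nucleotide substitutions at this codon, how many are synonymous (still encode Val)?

Position 1: none → 0 synonymous.
Position 2: none → 0 synonymous.
Position 3: GUU, GUC, GUA → 3 synonymous.
Total: 0 + 0 + 3 = 3.

3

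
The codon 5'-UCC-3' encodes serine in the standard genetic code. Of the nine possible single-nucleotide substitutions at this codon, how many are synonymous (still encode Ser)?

Position 1: none → 0 synonymous.
Position 2: none → 0 synonymous.
Position 3: UCU, UCA, UCG → 3 synonymous.
Total: 0 + 0 + 3 = 3.

3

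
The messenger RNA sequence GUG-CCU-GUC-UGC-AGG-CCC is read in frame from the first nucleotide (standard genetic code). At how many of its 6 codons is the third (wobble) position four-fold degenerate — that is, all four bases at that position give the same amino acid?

Codon 1 GUG (Val): third position 4-fold.
Codon 2 CCU (Pro): third position 4-fold.
Codon 3 GUC (Val): third position 4-fold.
Codon 4 UGC (Cys): third position 2-fold.
Codon 5 AGG (Arg): third position 2-fold.
Codon 6 CCC (Pro): third position 4-fold.
Four-fold degenerate third positions: 4.

4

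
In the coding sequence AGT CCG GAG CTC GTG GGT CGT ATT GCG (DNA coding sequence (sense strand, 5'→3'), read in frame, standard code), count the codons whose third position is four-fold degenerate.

6

Codon 1 AGT (Ser): third position 2-fold.
Codon 2 CCG (Pro): third position 4-fold.
Codon 3 GAG (Glu): third position 2-fold.
Codon 4 CTC (Leu): third position 4-fold.
Codon 5 GTG (Val): third position 4-fold.
Codon 6 GGT (Gly): third position 4-fold.
Codon 7 CGT (Arg): third position 4-fold.
Codon 8 ATT (Ile): third position 3-fold.
Codon 9 GCG (Ala): third position 4-fold.
Four-fold degenerate third positions: 6.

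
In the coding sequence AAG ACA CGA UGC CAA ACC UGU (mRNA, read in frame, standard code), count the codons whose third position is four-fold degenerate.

Codon 1 AAG (Lys): third position 2-fold.
Codon 2 ACA (Thr): third position 4-fold.
Codon 3 CGA (Arg): third position 4-fold.
Codon 4 UGC (Cys): third position 2-fold.
Codon 5 CAA (Gln): third position 2-fold.
Codon 6 ACC (Thr): third position 4-fold.
Codon 7 UGU (Cys): third position 2-fold.
Four-fold degenerate third positions: 3.

3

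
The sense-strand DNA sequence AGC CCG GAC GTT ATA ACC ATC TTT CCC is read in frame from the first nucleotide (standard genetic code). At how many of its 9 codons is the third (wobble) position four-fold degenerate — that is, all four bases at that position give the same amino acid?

Codon 1 AGC (Ser): third position 2-fold.
Codon 2 CCG (Pro): third position 4-fold.
Codon 3 GAC (Asp): third position 2-fold.
Codon 4 GTT (Val): third position 4-fold.
Codon 5 ATA (Ile): third position 3-fold.
Codon 6 ACC (Thr): third position 4-fold.
Codon 7 ATC (Ile): third position 3-fold.
Codon 8 TTT (Phe): third position 2-fold.
Codon 9 CCC (Pro): third position 4-fold.
Four-fold degenerate third positions: 4.

4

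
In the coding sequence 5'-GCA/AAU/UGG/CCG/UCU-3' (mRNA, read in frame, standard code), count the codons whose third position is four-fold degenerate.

Codon 1 GCA (Ala): third position 4-fold.
Codon 2 AAU (Asn): third position 2-fold.
Codon 3 UGG (Trp): third position 1-fold.
Codon 4 CCG (Pro): third position 4-fold.
Codon 5 UCU (Ser): third position 4-fold.
Four-fold degenerate third positions: 3.

3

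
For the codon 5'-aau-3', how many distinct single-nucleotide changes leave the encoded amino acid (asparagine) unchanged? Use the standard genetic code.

1

Position 1: none → 0 synonymous.
Position 2: none → 0 synonymous.
Position 3: AAC → 1 synonymous.
Total: 0 + 0 + 1 = 1.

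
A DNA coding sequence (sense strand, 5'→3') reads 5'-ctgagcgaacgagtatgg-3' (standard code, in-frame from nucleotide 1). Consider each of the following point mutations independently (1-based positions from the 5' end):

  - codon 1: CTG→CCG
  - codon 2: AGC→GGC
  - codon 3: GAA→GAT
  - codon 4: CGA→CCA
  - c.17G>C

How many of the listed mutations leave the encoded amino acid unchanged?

Codon 1: CTG (Leu) → CCG (Pro) — missense.
Codon 2: AGC (Ser) → GGC (Gly) — missense.
Codon 3: GAA (Glu) → GAT (Asp) — missense.
Codon 4: CGA (Arg) → CCA (Pro) — missense.
Codon 6: TGG (Trp) → TCG (Ser) — missense.
Synonymous: 0 of 5.

0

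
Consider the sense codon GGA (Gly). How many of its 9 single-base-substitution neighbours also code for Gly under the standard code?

Position 1: none → 0 synonymous.
Position 2: none → 0 synonymous.
Position 3: GGU, GGC, GGG → 3 synonymous.
Total: 0 + 0 + 3 = 3.

3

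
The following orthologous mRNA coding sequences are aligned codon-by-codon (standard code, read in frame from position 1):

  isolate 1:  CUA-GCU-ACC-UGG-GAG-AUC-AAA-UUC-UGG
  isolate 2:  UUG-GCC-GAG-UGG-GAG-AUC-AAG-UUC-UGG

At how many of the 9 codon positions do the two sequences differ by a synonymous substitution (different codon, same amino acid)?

Codon 1: CUA Leu / UUG Leu — synonymous.
Codon 2: GCU Ala / GCC Ala — synonymous.
Codon 3: ACC Thr / GAG Glu — nonsynonymous.
Codon 4: UGG Trp / UGG Trp — identical.
Codon 5: GAG Glu / GAG Glu — identical.
Codon 6: AUC Ile / AUC Ile — identical.
Codon 7: AAA Lys / AAG Lys — synonymous.
Codon 8: UUC Phe / UUC Phe — identical.
Codon 9: UGG Trp / UGG Trp — identical.
Synonymous differences: 3.

3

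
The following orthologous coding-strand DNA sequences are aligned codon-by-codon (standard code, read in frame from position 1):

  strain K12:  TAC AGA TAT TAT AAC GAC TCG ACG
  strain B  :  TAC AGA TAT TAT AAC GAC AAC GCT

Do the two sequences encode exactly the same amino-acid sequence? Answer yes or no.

Codon 1: TAC Tyr / TAC Tyr — identical.
Codon 2: AGA Arg / AGA Arg — identical.
Codon 3: TAT Tyr / TAT Tyr — identical.
Codon 4: TAT Tyr / TAT Tyr — identical.
Codon 5: AAC Asn / AAC Asn — identical.
Codon 6: GAC Asp / GAC Asp — identical.
Codon 7: TCG Ser / AAC Asn — nonsynonymous.
Codon 8: ACG Thr / GCT Ala — nonsynonymous.
Nonsynonymous differences: 2 → different protein.

no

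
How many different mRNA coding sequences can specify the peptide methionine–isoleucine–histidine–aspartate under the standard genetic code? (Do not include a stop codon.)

12

Met: 1 codon.
Ile: 3 codons.
His: 2 codons.
Asp: 2 codons.
1 × 3 × 2 × 2 = 12.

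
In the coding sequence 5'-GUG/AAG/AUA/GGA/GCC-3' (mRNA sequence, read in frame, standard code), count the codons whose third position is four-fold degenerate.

Codon 1 GUG (Val): third position 4-fold.
Codon 2 AAG (Lys): third position 2-fold.
Codon 3 AUA (Ile): third position 3-fold.
Codon 4 GGA (Gly): third position 4-fold.
Codon 5 GCC (Ala): third position 4-fold.
Four-fold degenerate third positions: 3.

3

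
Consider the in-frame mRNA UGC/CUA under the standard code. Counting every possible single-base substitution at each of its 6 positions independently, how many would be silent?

Codon 1 (UGC, Cys): 1 synonymous substitution.
Codon 2 (CUA, Leu): 4 synonymous substitutions.
Total: 1 + 4 = 5.

5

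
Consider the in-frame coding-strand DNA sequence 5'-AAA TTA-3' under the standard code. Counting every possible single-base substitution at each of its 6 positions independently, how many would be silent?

3

Codon 1 (AAA, Lys): 1 synonymous substitution.
Codon 2 (TTA, Leu): 2 synonymous substitutions.
Total: 1 + 2 = 3.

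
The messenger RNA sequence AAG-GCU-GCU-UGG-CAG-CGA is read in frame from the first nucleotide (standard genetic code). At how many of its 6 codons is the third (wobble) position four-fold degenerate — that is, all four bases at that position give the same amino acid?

3

Codon 1 AAG (Lys): third position 2-fold.
Codon 2 GCU (Ala): third position 4-fold.
Codon 3 GCU (Ala): third position 4-fold.
Codon 4 UGG (Trp): third position 1-fold.
Codon 5 CAG (Gln): third position 2-fold.
Codon 6 CGA (Arg): third position 4-fold.
Four-fold degenerate third positions: 3.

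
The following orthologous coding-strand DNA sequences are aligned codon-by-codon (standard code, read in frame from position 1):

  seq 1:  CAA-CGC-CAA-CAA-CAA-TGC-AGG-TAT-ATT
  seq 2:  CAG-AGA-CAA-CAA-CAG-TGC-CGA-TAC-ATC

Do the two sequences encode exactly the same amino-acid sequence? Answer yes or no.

Codon 1: CAA Gln / CAG Gln — synonymous.
Codon 2: CGC Arg / AGA Arg — synonymous.
Codon 3: CAA Gln / CAA Gln — identical.
Codon 4: CAA Gln / CAA Gln — identical.
Codon 5: CAA Gln / CAG Gln — synonymous.
Codon 6: TGC Cys / TGC Cys — identical.
Codon 7: AGG Arg / CGA Arg — synonymous.
Codon 8: TAT Tyr / TAC Tyr — synonymous.
Codon 9: ATT Ile / ATC Ile — synonymous.
Nonsynonymous differences: 0 → same protein.

yes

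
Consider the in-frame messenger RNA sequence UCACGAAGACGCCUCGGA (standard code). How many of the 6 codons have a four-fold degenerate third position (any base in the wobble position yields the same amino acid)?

5

Codon 1 UCA (Ser): third position 4-fold.
Codon 2 CGA (Arg): third position 4-fold.
Codon 3 AGA (Arg): third position 2-fold.
Codon 4 CGC (Arg): third position 4-fold.
Codon 5 CUC (Leu): third position 4-fold.
Codon 6 GGA (Gly): third position 4-fold.
Four-fold degenerate third positions: 5.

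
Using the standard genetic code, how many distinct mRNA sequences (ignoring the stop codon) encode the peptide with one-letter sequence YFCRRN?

Tyr: 2 codons.
Phe: 2 codons.
Cys: 2 codons.
Arg: 6 codons.
Arg: 6 codons.
Asn: 2 codons.
2 × 2 × 2 × 6 × 6 × 2 = 576.

576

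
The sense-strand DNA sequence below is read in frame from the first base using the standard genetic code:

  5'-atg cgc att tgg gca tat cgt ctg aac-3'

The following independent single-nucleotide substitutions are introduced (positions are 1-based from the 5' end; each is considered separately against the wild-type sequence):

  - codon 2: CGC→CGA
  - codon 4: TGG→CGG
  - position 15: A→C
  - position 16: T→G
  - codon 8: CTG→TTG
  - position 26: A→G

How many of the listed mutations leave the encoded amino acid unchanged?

3

Codon 2: CGC (Arg) → CGA (Arg) — synonymous.
Codon 4: TGG (Trp) → CGG (Arg) — missense.
Codon 5: GCA (Ala) → GCC (Ala) — synonymous.
Codon 6: TAT (Tyr) → GAT (Asp) — missense.
Codon 8: CTG (Leu) → TTG (Leu) — synonymous.
Codon 9: AAC (Asn) → AGC (Ser) — missense.
Synonymous: 3 of 6.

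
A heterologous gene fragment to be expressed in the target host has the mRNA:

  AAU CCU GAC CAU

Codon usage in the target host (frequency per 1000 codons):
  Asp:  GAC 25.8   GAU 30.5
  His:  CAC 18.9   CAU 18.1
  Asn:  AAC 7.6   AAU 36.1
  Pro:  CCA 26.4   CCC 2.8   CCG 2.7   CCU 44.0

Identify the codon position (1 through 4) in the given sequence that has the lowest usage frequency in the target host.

4

Codon 1 AAU (Asn): 36.1 per 1000.
Codon 2 CCU (Pro): 44.0 per 1000.
Codon 3 GAC (Asp): 25.8 per 1000.
Codon 4 CAU (His): 18.1 per 1000.
Lowest frequency is 18.1 at codon 4.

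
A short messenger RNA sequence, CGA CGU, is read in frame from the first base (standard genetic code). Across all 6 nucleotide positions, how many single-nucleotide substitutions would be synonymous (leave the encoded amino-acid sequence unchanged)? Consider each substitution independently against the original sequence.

Codon 1 (CGA, Arg): 4 synonymous substitutions.
Codon 2 (CGU, Arg): 3 synonymous substitutions.
Total: 4 + 3 = 7.

7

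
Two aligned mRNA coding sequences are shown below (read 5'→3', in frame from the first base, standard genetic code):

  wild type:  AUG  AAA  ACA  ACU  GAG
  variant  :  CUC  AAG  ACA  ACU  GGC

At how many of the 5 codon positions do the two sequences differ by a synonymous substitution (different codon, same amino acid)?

1

Codon 1: AUG Met / CUC Leu — nonsynonymous.
Codon 2: AAA Lys / AAG Lys — synonymous.
Codon 3: ACA Thr / ACA Thr — identical.
Codon 4: ACU Thr / ACU Thr — identical.
Codon 5: GAG Glu / GGC Gly — nonsynonymous.
Synonymous differences: 1.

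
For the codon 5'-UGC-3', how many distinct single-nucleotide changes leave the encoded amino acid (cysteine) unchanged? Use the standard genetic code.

Position 1: none → 0 synonymous.
Position 2: none → 0 synonymous.
Position 3: UGU → 1 synonymous.
Total: 0 + 0 + 1 = 1.

1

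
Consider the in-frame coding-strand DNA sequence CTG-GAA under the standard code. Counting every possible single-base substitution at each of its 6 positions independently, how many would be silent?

Codon 1 (CTG, Leu): 4 synonymous substitutions.
Codon 2 (GAA, Glu): 1 synonymous substitution.
Total: 4 + 1 = 5.

5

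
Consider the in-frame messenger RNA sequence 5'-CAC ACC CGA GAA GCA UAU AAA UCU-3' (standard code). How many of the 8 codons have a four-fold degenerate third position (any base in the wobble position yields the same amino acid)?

4

Codon 1 CAC (His): third position 2-fold.
Codon 2 ACC (Thr): third position 4-fold.
Codon 3 CGA (Arg): third position 4-fold.
Codon 4 GAA (Glu): third position 2-fold.
Codon 5 GCA (Ala): third position 4-fold.
Codon 6 UAU (Tyr): third position 2-fold.
Codon 7 AAA (Lys): third position 2-fold.
Codon 8 UCU (Ser): third position 4-fold.
Four-fold degenerate third positions: 4.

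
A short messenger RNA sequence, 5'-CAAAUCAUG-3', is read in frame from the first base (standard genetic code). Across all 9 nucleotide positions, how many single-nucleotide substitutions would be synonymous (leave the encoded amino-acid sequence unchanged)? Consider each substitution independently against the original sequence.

3

Codon 1 (CAA, Gln): 1 synonymous substitution.
Codon 2 (AUC, Ile): 2 synonymous substitutions.
Codon 3 (AUG, Met): 0 synonymous substitutions.
Total: 1 + 2 + 0 = 3.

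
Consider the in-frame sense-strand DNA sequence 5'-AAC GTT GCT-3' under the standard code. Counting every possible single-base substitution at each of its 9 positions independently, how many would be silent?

7

Codon 1 (AAC, Asn): 1 synonymous substitution.
Codon 2 (GTT, Val): 3 synonymous substitutions.
Codon 3 (GCT, Ala): 3 synonymous substitutions.
Total: 1 + 3 + 3 = 7.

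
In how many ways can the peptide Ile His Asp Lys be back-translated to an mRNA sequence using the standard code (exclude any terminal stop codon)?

Ile: 3 codons.
His: 2 codons.
Asp: 2 codons.
Lys: 2 codons.
3 × 2 × 2 × 2 = 24.

24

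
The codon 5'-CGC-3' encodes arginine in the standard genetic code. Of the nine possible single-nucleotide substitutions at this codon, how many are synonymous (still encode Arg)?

Position 1: none → 0 synonymous.
Position 2: none → 0 synonymous.
Position 3: CGT, CGA, CGG → 3 synonymous.
Total: 0 + 0 + 3 = 3.

3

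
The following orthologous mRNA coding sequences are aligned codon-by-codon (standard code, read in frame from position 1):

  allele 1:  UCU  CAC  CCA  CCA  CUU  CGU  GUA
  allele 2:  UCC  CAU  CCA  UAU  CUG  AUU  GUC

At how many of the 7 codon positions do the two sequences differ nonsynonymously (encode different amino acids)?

2

Codon 1: UCU Ser / UCC Ser — synonymous.
Codon 2: CAC His / CAU His — synonymous.
Codon 3: CCA Pro / CCA Pro — identical.
Codon 4: CCA Pro / UAU Tyr — nonsynonymous.
Codon 5: CUU Leu / CUG Leu — synonymous.
Codon 6: CGU Arg / AUU Ile — nonsynonymous.
Codon 7: GUA Val / GUC Val — synonymous.
Nonsynonymous differences: 2.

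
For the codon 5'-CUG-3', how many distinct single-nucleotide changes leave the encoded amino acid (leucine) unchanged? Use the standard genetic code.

Position 1: UUG → 1 synonymous.
Position 2: none → 0 synonymous.
Position 3: CUU, CUC, CUA → 3 synonymous.
Total: 1 + 0 + 3 = 4.

4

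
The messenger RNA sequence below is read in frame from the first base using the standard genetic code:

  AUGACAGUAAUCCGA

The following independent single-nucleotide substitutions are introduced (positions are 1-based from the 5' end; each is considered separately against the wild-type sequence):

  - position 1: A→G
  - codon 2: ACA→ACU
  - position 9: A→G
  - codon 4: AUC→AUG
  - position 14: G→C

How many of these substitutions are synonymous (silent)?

Codon 1: AUG (Met) → GUG (Val) — missense.
Codon 2: ACA (Thr) → ACU (Thr) — synonymous.
Codon 3: GUA (Val) → GUG (Val) — synonymous.
Codon 4: AUC (Ile) → AUG (Met) — missense.
Codon 5: CGA (Arg) → CCA (Pro) — missense.
Synonymous: 2 of 5.

2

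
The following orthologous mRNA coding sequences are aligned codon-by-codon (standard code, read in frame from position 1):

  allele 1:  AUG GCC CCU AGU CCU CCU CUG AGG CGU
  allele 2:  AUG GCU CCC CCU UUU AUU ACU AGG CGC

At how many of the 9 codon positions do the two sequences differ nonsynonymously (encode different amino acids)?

Codon 1: AUG Met / AUG Met — identical.
Codon 2: GCC Ala / GCU Ala — synonymous.
Codon 3: CCU Pro / CCC Pro — synonymous.
Codon 4: AGU Ser / CCU Pro — nonsynonymous.
Codon 5: CCU Pro / UUU Phe — nonsynonymous.
Codon 6: CCU Pro / AUU Ile — nonsynonymous.
Codon 7: CUG Leu / ACU Thr — nonsynonymous.
Codon 8: AGG Arg / AGG Arg — identical.
Codon 9: CGU Arg / CGC Arg — synonymous.
Nonsynonymous differences: 4.

4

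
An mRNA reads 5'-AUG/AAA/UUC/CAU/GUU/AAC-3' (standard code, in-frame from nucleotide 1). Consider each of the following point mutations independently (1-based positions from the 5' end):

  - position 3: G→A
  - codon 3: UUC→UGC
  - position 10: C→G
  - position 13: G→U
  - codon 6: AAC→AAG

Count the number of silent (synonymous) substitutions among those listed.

Codon 1: AUG (Met) → AUA (Ile) — missense.
Codon 3: UUC (Phe) → UGC (Cys) — missense.
Codon 4: CAU (His) → GAU (Asp) — missense.
Codon 5: GUU (Val) → UUU (Phe) — missense.
Codon 6: AAC (Asn) → AAG (Lys) — missense.
Synonymous: 0 of 5.

0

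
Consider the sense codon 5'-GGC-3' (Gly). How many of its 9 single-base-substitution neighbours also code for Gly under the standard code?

Position 1: none → 0 synonymous.
Position 2: none → 0 synonymous.
Position 3: GGU, GGA, GGG → 3 synonymous.
Total: 0 + 0 + 3 = 3.

3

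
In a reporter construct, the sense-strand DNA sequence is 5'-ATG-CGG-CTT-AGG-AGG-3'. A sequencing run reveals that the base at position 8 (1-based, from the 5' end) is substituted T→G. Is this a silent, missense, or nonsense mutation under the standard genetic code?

Position 8 falls in codon 3: CTT → Leu.
After the substitution the codon is CGT → Arg.
Leu ≠ Arg, so this is a missense mutation.

missense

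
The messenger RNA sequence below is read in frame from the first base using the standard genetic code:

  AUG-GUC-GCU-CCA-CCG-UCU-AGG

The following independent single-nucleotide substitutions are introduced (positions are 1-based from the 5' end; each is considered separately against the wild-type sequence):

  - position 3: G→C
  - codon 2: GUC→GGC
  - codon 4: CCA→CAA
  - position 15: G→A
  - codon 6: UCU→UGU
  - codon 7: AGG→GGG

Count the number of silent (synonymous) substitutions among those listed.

Codon 1: AUG (Met) → AUC (Ile) — missense.
Codon 2: GUC (Val) → GGC (Gly) — missense.
Codon 4: CCA (Pro) → CAA (Gln) — missense.
Codon 5: CCG (Pro) → CCA (Pro) — synonymous.
Codon 6: UCU (Ser) → UGU (Cys) — missense.
Codon 7: AGG (Arg) → GGG (Gly) — missense.
Synonymous: 1 of 6.

1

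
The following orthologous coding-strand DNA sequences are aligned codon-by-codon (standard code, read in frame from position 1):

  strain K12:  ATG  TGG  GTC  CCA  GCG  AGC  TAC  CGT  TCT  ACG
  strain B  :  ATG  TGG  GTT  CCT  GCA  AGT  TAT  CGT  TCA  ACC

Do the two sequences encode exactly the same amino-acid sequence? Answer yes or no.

yes

Codon 1: ATG Met / ATG Met — identical.
Codon 2: TGG Trp / TGG Trp — identical.
Codon 3: GTC Val / GTT Val — synonymous.
Codon 4: CCA Pro / CCT Pro — synonymous.
Codon 5: GCG Ala / GCA Ala — synonymous.
Codon 6: AGC Ser / AGT Ser — synonymous.
Codon 7: TAC Tyr / TAT Tyr — synonymous.
Codon 8: CGT Arg / CGT Arg — identical.
Codon 9: TCT Ser / TCA Ser — synonymous.
Codon 10: ACG Thr / ACC Thr — synonymous.
Nonsynonymous differences: 0 → same protein.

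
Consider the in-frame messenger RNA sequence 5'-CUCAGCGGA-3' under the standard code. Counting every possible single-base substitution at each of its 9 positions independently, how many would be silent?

7

Codon 1 (CUC, Leu): 3 synonymous substitutions.
Codon 2 (AGC, Ser): 1 synonymous substitution.
Codon 3 (GGA, Gly): 3 synonymous substitutions.
Total: 3 + 1 + 3 = 7.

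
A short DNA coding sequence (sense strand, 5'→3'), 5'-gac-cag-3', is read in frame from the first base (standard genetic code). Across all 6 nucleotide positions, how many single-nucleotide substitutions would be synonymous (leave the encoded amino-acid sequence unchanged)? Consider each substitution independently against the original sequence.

Codon 1 (GAC, Asp): 1 synonymous substitution.
Codon 2 (CAG, Gln): 1 synonymous substitution.
Total: 1 + 1 = 2.

2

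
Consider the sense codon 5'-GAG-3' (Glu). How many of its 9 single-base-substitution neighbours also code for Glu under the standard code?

1

Position 1: none → 0 synonymous.
Position 2: none → 0 synonymous.
Position 3: GAA → 1 synonymous.
Total: 0 + 0 + 1 = 1.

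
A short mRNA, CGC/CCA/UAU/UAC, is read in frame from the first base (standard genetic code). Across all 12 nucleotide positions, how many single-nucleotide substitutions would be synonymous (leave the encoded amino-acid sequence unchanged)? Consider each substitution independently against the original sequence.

8

Codon 1 (CGC, Arg): 3 synonymous substitutions.
Codon 2 (CCA, Pro): 3 synonymous substitutions.
Codon 3 (UAU, Tyr): 1 synonymous substitution.
Codon 4 (UAC, Tyr): 1 synonymous substitution.
Total: 3 + 3 + 1 + 1 = 8.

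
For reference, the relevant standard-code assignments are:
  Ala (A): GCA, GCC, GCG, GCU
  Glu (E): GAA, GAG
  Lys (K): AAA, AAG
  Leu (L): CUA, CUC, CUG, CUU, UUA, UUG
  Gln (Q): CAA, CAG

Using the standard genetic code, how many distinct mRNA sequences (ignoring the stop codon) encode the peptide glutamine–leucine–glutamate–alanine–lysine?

192

Gln: 2 codons.
Leu: 6 codons.
Glu: 2 codons.
Ala: 4 codons.
Lys: 2 codons.
2 × 6 × 2 × 4 × 2 = 192.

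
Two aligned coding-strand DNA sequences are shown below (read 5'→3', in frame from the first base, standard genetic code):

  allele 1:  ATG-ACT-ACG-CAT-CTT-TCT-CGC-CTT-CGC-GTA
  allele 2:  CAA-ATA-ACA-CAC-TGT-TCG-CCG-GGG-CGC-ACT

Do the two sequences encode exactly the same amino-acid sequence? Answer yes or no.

no

Codon 1: ATG Met / CAA Gln — nonsynonymous.
Codon 2: ACT Thr / ATA Ile — nonsynonymous.
Codon 3: ACG Thr / ACA Thr — synonymous.
Codon 4: CAT His / CAC His — synonymous.
Codon 5: CTT Leu / TGT Cys — nonsynonymous.
Codon 6: TCT Ser / TCG Ser — synonymous.
Codon 7: CGC Arg / CCG Pro — nonsynonymous.
Codon 8: CTT Leu / GGG Gly — nonsynonymous.
Codon 9: CGC Arg / CGC Arg — identical.
Codon 10: GTA Val / ACT Thr — nonsynonymous.
Nonsynonymous differences: 6 → different protein.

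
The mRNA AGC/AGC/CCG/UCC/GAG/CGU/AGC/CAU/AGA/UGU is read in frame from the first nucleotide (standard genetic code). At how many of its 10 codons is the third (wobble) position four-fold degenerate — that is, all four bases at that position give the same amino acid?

3

Codon 1 AGC (Ser): third position 2-fold.
Codon 2 AGC (Ser): third position 2-fold.
Codon 3 CCG (Pro): third position 4-fold.
Codon 4 UCC (Ser): third position 4-fold.
Codon 5 GAG (Glu): third position 2-fold.
Codon 6 CGU (Arg): third position 4-fold.
Codon 7 AGC (Ser): third position 2-fold.
Codon 8 CAU (His): third position 2-fold.
Codon 9 AGA (Arg): third position 2-fold.
Codon 10 UGU (Cys): third position 2-fold.
Four-fold degenerate third positions: 3.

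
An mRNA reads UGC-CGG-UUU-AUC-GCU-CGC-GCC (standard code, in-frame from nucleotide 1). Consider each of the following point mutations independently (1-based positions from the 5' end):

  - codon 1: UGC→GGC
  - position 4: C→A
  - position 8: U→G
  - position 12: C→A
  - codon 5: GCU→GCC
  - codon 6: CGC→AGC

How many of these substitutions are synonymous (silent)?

3

Codon 1: UGC (Cys) → GGC (Gly) — missense.
Codon 2: CGG (Arg) → AGG (Arg) — synonymous.
Codon 3: UUU (Phe) → UGU (Cys) — missense.
Codon 4: AUC (Ile) → AUA (Ile) — synonymous.
Codon 5: GCU (Ala) → GCC (Ala) — synonymous.
Codon 6: CGC (Arg) → AGC (Ser) — missense.
Synonymous: 3 of 6.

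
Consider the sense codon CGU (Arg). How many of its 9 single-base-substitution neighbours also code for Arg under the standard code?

Position 1: none → 0 synonymous.
Position 2: none → 0 synonymous.
Position 3: CGC, CGA, CGG → 3 synonymous.
Total: 0 + 0 + 3 = 3.

3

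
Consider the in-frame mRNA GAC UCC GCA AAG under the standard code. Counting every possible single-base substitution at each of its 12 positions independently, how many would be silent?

8

Codon 1 (GAC, Asp): 1 synonymous substitution.
Codon 2 (UCC, Ser): 3 synonymous substitutions.
Codon 3 (GCA, Ala): 3 synonymous substitutions.
Codon 4 (AAG, Lys): 1 synonymous substitution.
Total: 1 + 3 + 3 + 1 = 8.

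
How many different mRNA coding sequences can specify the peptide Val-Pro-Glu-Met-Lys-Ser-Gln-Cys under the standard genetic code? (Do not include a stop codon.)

Val: 4 codons.
Pro: 4 codons.
Glu: 2 codons.
Met: 1 codon.
Lys: 2 codons.
Ser: 6 codons.
Gln: 2 codons.
Cys: 2 codons.
4 × 4 × 2 × 1 × 2 × 6 × 2 × 2 = 1536.

1536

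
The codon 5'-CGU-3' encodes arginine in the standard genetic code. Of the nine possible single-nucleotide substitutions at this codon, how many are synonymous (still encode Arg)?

3

Position 1: none → 0 synonymous.
Position 2: none → 0 synonymous.
Position 3: CGC, CGA, CGG → 3 synonymous.
Total: 0 + 0 + 3 = 3.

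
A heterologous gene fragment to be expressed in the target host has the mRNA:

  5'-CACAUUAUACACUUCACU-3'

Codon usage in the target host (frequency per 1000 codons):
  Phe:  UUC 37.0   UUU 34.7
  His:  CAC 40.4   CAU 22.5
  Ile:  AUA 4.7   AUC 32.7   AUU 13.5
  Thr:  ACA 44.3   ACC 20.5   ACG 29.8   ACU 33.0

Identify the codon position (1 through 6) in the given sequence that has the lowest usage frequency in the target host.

Codon 1 CAC (His): 40.4 per 1000.
Codon 2 AUU (Ile): 13.5 per 1000.
Codon 3 AUA (Ile): 4.7 per 1000.
Codon 4 CAC (His): 40.4 per 1000.
Codon 5 UUC (Phe): 37.0 per 1000.
Codon 6 ACU (Thr): 33.0 per 1000.
Lowest frequency is 4.7 at codon 3.

3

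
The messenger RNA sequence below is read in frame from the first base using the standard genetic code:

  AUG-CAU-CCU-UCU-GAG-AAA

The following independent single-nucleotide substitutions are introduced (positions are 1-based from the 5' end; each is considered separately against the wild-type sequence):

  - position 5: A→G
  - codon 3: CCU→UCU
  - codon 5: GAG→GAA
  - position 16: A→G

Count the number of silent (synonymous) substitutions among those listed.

1

Codon 2: CAU (His) → CGU (Arg) — missense.
Codon 3: CCU (Pro) → UCU (Ser) — missense.
Codon 5: GAG (Glu) → GAA (Glu) — synonymous.
Codon 6: AAA (Lys) → GAA (Glu) — missense.
Synonymous: 1 of 4.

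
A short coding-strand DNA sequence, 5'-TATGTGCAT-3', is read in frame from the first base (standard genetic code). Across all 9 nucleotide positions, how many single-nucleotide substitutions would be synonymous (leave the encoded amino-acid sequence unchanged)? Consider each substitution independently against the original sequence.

5

Codon 1 (TAT, Tyr): 1 synonymous substitution.
Codon 2 (GTG, Val): 3 synonymous substitutions.
Codon 3 (CAT, His): 1 synonymous substitution.
Total: 1 + 3 + 1 = 5.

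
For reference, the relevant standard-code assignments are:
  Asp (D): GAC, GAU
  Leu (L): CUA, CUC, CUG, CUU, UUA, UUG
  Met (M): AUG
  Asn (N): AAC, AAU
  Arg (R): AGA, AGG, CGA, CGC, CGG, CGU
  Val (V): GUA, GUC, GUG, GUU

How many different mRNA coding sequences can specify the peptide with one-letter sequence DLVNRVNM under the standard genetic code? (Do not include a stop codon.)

Asp: 2 codons.
Leu: 6 codons.
Val: 4 codons.
Asn: 2 codons.
Arg: 6 codons.
Val: 4 codons.
Asn: 2 codons.
Met: 1 codon.
2 × 6 × 4 × 2 × 6 × 4 × 2 × 1 = 4608.

4608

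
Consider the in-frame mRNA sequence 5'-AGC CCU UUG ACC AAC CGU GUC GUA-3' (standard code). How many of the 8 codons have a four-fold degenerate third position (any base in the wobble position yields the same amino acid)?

5

Codon 1 AGC (Ser): third position 2-fold.
Codon 2 CCU (Pro): third position 4-fold.
Codon 3 UUG (Leu): third position 2-fold.
Codon 4 ACC (Thr): third position 4-fold.
Codon 5 AAC (Asn): third position 2-fold.
Codon 6 CGU (Arg): third position 4-fold.
Codon 7 GUC (Val): third position 4-fold.
Codon 8 GUA (Val): third position 4-fold.
Four-fold degenerate third positions: 5.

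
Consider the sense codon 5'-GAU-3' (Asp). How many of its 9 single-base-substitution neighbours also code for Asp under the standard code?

1

Position 1: none → 0 synonymous.
Position 2: none → 0 synonymous.
Position 3: GAC → 1 synonymous.
Total: 0 + 0 + 1 = 1.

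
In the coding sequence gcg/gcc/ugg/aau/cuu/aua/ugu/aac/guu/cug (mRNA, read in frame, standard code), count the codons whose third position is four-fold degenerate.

5

Codon 1 GCG (Ala): third position 4-fold.
Codon 2 GCC (Ala): third position 4-fold.
Codon 3 UGG (Trp): third position 1-fold.
Codon 4 AAU (Asn): third position 2-fold.
Codon 5 CUU (Leu): third position 4-fold.
Codon 6 AUA (Ile): third position 3-fold.
Codon 7 UGU (Cys): third position 2-fold.
Codon 8 AAC (Asn): third position 2-fold.
Codon 9 GUU (Val): third position 4-fold.
Codon 10 CUG (Leu): third position 4-fold.
Four-fold degenerate third positions: 5.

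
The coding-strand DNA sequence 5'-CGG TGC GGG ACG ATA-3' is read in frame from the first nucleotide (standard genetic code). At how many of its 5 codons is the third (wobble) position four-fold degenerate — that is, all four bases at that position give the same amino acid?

Codon 1 CGG (Arg): third position 4-fold.
Codon 2 TGC (Cys): third position 2-fold.
Codon 3 GGG (Gly): third position 4-fold.
Codon 4 ACG (Thr): third position 4-fold.
Codon 5 ATA (Ile): third position 3-fold.
Four-fold degenerate third positions: 3.

3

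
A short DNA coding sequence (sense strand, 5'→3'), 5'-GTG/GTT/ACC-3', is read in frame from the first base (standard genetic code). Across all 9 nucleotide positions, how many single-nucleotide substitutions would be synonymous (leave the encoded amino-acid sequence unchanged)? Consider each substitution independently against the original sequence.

Codon 1 (GTG, Val): 3 synonymous substitutions.
Codon 2 (GTT, Val): 3 synonymous substitutions.
Codon 3 (ACC, Thr): 3 synonymous substitutions.
Total: 3 + 3 + 3 = 9.

9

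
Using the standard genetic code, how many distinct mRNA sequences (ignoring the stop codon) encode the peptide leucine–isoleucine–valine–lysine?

144

Leu: 6 codons.
Ile: 3 codons.
Val: 4 codons.
Lys: 2 codons.
6 × 3 × 4 × 2 = 144.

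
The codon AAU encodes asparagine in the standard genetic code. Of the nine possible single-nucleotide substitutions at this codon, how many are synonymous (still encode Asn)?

1

Position 1: none → 0 synonymous.
Position 2: none → 0 synonymous.
Position 3: AAC → 1 synonymous.
Total: 0 + 0 + 1 = 1.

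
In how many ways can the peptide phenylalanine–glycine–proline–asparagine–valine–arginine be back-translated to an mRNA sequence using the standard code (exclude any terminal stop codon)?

Phe: 2 codons.
Gly: 4 codons.
Pro: 4 codons.
Asn: 2 codons.
Val: 4 codons.
Arg: 6 codons.
2 × 4 × 4 × 2 × 4 × 6 = 1536.

1536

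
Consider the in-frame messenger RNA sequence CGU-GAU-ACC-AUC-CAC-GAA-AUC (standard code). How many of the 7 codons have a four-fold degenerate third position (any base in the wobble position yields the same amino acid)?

2

Codon 1 CGU (Arg): third position 4-fold.
Codon 2 GAU (Asp): third position 2-fold.
Codon 3 ACC (Thr): third position 4-fold.
Codon 4 AUC (Ile): third position 3-fold.
Codon 5 CAC (His): third position 2-fold.
Codon 6 GAA (Glu): third position 2-fold.
Codon 7 AUC (Ile): third position 3-fold.
Four-fold degenerate third positions: 2.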